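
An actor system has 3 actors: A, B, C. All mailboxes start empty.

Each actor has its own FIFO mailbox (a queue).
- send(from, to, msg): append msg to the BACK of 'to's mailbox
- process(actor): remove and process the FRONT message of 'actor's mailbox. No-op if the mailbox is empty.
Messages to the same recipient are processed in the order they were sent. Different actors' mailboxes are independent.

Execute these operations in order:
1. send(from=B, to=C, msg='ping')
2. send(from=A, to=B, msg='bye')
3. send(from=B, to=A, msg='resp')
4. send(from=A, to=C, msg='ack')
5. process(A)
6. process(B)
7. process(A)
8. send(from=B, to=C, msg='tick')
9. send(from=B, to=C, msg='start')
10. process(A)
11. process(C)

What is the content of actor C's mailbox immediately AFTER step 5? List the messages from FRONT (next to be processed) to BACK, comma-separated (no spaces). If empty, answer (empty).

After 1 (send(from=B, to=C, msg='ping')): A:[] B:[] C:[ping]
After 2 (send(from=A, to=B, msg='bye')): A:[] B:[bye] C:[ping]
After 3 (send(from=B, to=A, msg='resp')): A:[resp] B:[bye] C:[ping]
After 4 (send(from=A, to=C, msg='ack')): A:[resp] B:[bye] C:[ping,ack]
After 5 (process(A)): A:[] B:[bye] C:[ping,ack]

ping,ack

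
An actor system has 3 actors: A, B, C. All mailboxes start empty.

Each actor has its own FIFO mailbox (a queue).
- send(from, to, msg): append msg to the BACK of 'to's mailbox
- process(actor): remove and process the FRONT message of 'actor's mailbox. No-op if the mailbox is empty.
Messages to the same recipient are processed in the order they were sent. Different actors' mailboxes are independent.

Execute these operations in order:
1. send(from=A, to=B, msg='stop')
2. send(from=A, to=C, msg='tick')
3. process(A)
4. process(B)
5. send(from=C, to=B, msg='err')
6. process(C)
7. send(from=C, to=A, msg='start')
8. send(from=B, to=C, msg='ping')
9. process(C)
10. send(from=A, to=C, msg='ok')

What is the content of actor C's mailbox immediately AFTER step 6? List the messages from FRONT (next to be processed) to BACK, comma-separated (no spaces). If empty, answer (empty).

After 1 (send(from=A, to=B, msg='stop')): A:[] B:[stop] C:[]
After 2 (send(from=A, to=C, msg='tick')): A:[] B:[stop] C:[tick]
After 3 (process(A)): A:[] B:[stop] C:[tick]
After 4 (process(B)): A:[] B:[] C:[tick]
After 5 (send(from=C, to=B, msg='err')): A:[] B:[err] C:[tick]
After 6 (process(C)): A:[] B:[err] C:[]

(empty)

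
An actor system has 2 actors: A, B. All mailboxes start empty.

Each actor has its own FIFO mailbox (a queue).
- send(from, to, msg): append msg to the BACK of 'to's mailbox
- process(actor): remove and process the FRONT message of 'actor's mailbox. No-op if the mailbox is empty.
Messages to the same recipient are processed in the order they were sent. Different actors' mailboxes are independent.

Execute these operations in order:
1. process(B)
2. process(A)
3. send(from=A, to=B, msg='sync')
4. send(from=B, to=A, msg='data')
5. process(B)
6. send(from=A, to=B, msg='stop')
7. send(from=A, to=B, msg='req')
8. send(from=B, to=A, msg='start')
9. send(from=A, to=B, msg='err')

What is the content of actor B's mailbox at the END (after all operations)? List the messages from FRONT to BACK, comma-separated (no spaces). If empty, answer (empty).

Answer: stop,req,err

Derivation:
After 1 (process(B)): A:[] B:[]
After 2 (process(A)): A:[] B:[]
After 3 (send(from=A, to=B, msg='sync')): A:[] B:[sync]
After 4 (send(from=B, to=A, msg='data')): A:[data] B:[sync]
After 5 (process(B)): A:[data] B:[]
After 6 (send(from=A, to=B, msg='stop')): A:[data] B:[stop]
After 7 (send(from=A, to=B, msg='req')): A:[data] B:[stop,req]
After 8 (send(from=B, to=A, msg='start')): A:[data,start] B:[stop,req]
After 9 (send(from=A, to=B, msg='err')): A:[data,start] B:[stop,req,err]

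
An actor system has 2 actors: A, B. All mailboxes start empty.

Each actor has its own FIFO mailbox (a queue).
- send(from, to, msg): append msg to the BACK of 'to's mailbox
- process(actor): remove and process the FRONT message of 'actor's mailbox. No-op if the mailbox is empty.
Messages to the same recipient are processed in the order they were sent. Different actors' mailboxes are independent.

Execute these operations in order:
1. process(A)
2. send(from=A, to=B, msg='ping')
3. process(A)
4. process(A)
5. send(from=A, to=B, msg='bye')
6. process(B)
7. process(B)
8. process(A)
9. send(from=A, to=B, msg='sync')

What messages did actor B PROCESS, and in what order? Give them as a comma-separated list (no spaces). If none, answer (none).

Answer: ping,bye

Derivation:
After 1 (process(A)): A:[] B:[]
After 2 (send(from=A, to=B, msg='ping')): A:[] B:[ping]
After 3 (process(A)): A:[] B:[ping]
After 4 (process(A)): A:[] B:[ping]
After 5 (send(from=A, to=B, msg='bye')): A:[] B:[ping,bye]
After 6 (process(B)): A:[] B:[bye]
After 7 (process(B)): A:[] B:[]
After 8 (process(A)): A:[] B:[]
After 9 (send(from=A, to=B, msg='sync')): A:[] B:[sync]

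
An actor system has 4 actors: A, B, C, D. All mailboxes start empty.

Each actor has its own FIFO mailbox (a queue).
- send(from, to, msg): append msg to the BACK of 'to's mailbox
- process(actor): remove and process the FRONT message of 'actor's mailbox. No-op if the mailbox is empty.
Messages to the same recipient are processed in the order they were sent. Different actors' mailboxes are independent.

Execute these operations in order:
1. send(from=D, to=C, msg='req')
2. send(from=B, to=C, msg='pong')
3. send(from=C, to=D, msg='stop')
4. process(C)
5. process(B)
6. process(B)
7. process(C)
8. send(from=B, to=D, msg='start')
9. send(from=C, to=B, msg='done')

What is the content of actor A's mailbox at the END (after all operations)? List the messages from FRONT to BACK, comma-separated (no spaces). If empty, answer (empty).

Answer: (empty)

Derivation:
After 1 (send(from=D, to=C, msg='req')): A:[] B:[] C:[req] D:[]
After 2 (send(from=B, to=C, msg='pong')): A:[] B:[] C:[req,pong] D:[]
After 3 (send(from=C, to=D, msg='stop')): A:[] B:[] C:[req,pong] D:[stop]
After 4 (process(C)): A:[] B:[] C:[pong] D:[stop]
After 5 (process(B)): A:[] B:[] C:[pong] D:[stop]
After 6 (process(B)): A:[] B:[] C:[pong] D:[stop]
After 7 (process(C)): A:[] B:[] C:[] D:[stop]
After 8 (send(from=B, to=D, msg='start')): A:[] B:[] C:[] D:[stop,start]
After 9 (send(from=C, to=B, msg='done')): A:[] B:[done] C:[] D:[stop,start]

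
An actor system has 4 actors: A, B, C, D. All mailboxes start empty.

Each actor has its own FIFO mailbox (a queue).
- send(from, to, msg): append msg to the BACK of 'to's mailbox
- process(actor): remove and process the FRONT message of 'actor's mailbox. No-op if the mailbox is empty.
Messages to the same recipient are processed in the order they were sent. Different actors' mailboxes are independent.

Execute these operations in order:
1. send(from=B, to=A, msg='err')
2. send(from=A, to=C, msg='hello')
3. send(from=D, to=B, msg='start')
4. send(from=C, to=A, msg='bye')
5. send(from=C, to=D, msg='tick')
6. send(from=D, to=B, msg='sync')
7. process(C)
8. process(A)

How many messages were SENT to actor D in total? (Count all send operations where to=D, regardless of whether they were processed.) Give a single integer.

Answer: 1

Derivation:
After 1 (send(from=B, to=A, msg='err')): A:[err] B:[] C:[] D:[]
After 2 (send(from=A, to=C, msg='hello')): A:[err] B:[] C:[hello] D:[]
After 3 (send(from=D, to=B, msg='start')): A:[err] B:[start] C:[hello] D:[]
After 4 (send(from=C, to=A, msg='bye')): A:[err,bye] B:[start] C:[hello] D:[]
After 5 (send(from=C, to=D, msg='tick')): A:[err,bye] B:[start] C:[hello] D:[tick]
After 6 (send(from=D, to=B, msg='sync')): A:[err,bye] B:[start,sync] C:[hello] D:[tick]
After 7 (process(C)): A:[err,bye] B:[start,sync] C:[] D:[tick]
After 8 (process(A)): A:[bye] B:[start,sync] C:[] D:[tick]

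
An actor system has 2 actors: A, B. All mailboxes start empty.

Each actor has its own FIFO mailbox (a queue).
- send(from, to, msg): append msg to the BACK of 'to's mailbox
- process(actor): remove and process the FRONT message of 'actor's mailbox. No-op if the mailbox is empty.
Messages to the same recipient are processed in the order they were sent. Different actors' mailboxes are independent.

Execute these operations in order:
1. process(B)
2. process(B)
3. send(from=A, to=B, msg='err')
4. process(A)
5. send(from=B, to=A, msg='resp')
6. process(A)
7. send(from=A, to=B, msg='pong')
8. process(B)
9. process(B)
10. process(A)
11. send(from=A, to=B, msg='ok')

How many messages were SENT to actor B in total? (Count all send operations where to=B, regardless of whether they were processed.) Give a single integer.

After 1 (process(B)): A:[] B:[]
After 2 (process(B)): A:[] B:[]
After 3 (send(from=A, to=B, msg='err')): A:[] B:[err]
After 4 (process(A)): A:[] B:[err]
After 5 (send(from=B, to=A, msg='resp')): A:[resp] B:[err]
After 6 (process(A)): A:[] B:[err]
After 7 (send(from=A, to=B, msg='pong')): A:[] B:[err,pong]
After 8 (process(B)): A:[] B:[pong]
After 9 (process(B)): A:[] B:[]
After 10 (process(A)): A:[] B:[]
After 11 (send(from=A, to=B, msg='ok')): A:[] B:[ok]

Answer: 3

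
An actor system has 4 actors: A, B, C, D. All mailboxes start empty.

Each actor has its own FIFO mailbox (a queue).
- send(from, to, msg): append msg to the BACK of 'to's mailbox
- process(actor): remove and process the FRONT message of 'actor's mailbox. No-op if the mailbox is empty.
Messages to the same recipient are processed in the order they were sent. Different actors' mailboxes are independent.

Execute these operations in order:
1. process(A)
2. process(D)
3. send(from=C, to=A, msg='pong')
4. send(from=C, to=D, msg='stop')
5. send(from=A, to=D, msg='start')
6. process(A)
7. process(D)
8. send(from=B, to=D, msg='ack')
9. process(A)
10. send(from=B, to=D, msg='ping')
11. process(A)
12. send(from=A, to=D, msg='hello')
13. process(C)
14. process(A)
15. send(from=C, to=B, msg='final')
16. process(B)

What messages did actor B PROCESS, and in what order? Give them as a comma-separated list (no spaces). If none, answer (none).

Answer: final

Derivation:
After 1 (process(A)): A:[] B:[] C:[] D:[]
After 2 (process(D)): A:[] B:[] C:[] D:[]
After 3 (send(from=C, to=A, msg='pong')): A:[pong] B:[] C:[] D:[]
After 4 (send(from=C, to=D, msg='stop')): A:[pong] B:[] C:[] D:[stop]
After 5 (send(from=A, to=D, msg='start')): A:[pong] B:[] C:[] D:[stop,start]
After 6 (process(A)): A:[] B:[] C:[] D:[stop,start]
After 7 (process(D)): A:[] B:[] C:[] D:[start]
After 8 (send(from=B, to=D, msg='ack')): A:[] B:[] C:[] D:[start,ack]
After 9 (process(A)): A:[] B:[] C:[] D:[start,ack]
After 10 (send(from=B, to=D, msg='ping')): A:[] B:[] C:[] D:[start,ack,ping]
After 11 (process(A)): A:[] B:[] C:[] D:[start,ack,ping]
After 12 (send(from=A, to=D, msg='hello')): A:[] B:[] C:[] D:[start,ack,ping,hello]
After 13 (process(C)): A:[] B:[] C:[] D:[start,ack,ping,hello]
After 14 (process(A)): A:[] B:[] C:[] D:[start,ack,ping,hello]
After 15 (send(from=C, to=B, msg='final')): A:[] B:[final] C:[] D:[start,ack,ping,hello]
After 16 (process(B)): A:[] B:[] C:[] D:[start,ack,ping,hello]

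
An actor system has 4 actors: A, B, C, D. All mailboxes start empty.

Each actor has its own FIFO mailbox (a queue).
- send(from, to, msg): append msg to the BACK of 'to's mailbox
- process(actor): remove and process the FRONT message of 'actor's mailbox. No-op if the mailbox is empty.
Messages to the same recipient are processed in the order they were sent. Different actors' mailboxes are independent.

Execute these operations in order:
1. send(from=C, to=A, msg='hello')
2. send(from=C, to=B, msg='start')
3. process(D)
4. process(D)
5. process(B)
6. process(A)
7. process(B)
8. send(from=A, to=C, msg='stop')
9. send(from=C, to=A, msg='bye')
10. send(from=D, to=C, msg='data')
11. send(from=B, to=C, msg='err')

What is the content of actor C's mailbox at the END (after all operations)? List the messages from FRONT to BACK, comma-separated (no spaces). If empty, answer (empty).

After 1 (send(from=C, to=A, msg='hello')): A:[hello] B:[] C:[] D:[]
After 2 (send(from=C, to=B, msg='start')): A:[hello] B:[start] C:[] D:[]
After 3 (process(D)): A:[hello] B:[start] C:[] D:[]
After 4 (process(D)): A:[hello] B:[start] C:[] D:[]
After 5 (process(B)): A:[hello] B:[] C:[] D:[]
After 6 (process(A)): A:[] B:[] C:[] D:[]
After 7 (process(B)): A:[] B:[] C:[] D:[]
After 8 (send(from=A, to=C, msg='stop')): A:[] B:[] C:[stop] D:[]
After 9 (send(from=C, to=A, msg='bye')): A:[bye] B:[] C:[stop] D:[]
After 10 (send(from=D, to=C, msg='data')): A:[bye] B:[] C:[stop,data] D:[]
After 11 (send(from=B, to=C, msg='err')): A:[bye] B:[] C:[stop,data,err] D:[]

Answer: stop,data,err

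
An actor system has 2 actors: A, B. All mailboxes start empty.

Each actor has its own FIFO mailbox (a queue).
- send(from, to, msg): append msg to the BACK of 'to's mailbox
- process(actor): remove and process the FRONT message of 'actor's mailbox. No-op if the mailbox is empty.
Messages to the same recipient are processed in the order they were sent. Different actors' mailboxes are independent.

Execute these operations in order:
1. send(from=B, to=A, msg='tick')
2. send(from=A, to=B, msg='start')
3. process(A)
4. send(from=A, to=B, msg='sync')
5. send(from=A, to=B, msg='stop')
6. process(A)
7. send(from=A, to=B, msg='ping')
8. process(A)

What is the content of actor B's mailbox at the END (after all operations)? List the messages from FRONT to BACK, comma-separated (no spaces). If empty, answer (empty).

Answer: start,sync,stop,ping

Derivation:
After 1 (send(from=B, to=A, msg='tick')): A:[tick] B:[]
After 2 (send(from=A, to=B, msg='start')): A:[tick] B:[start]
After 3 (process(A)): A:[] B:[start]
After 4 (send(from=A, to=B, msg='sync')): A:[] B:[start,sync]
After 5 (send(from=A, to=B, msg='stop')): A:[] B:[start,sync,stop]
After 6 (process(A)): A:[] B:[start,sync,stop]
After 7 (send(from=A, to=B, msg='ping')): A:[] B:[start,sync,stop,ping]
After 8 (process(A)): A:[] B:[start,sync,stop,ping]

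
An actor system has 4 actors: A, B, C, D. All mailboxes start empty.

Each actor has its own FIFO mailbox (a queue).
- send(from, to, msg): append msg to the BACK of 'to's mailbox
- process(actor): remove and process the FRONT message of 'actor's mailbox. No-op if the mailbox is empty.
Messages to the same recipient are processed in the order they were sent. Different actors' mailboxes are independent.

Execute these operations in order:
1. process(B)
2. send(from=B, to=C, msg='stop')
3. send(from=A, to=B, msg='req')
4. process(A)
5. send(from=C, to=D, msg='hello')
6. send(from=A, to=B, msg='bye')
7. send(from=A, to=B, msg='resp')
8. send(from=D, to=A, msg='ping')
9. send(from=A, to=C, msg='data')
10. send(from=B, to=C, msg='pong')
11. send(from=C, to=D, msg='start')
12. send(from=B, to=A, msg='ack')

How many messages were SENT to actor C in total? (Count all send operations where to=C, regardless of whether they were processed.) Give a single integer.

Answer: 3

Derivation:
After 1 (process(B)): A:[] B:[] C:[] D:[]
After 2 (send(from=B, to=C, msg='stop')): A:[] B:[] C:[stop] D:[]
After 3 (send(from=A, to=B, msg='req')): A:[] B:[req] C:[stop] D:[]
After 4 (process(A)): A:[] B:[req] C:[stop] D:[]
After 5 (send(from=C, to=D, msg='hello')): A:[] B:[req] C:[stop] D:[hello]
After 6 (send(from=A, to=B, msg='bye')): A:[] B:[req,bye] C:[stop] D:[hello]
After 7 (send(from=A, to=B, msg='resp')): A:[] B:[req,bye,resp] C:[stop] D:[hello]
After 8 (send(from=D, to=A, msg='ping')): A:[ping] B:[req,bye,resp] C:[stop] D:[hello]
After 9 (send(from=A, to=C, msg='data')): A:[ping] B:[req,bye,resp] C:[stop,data] D:[hello]
After 10 (send(from=B, to=C, msg='pong')): A:[ping] B:[req,bye,resp] C:[stop,data,pong] D:[hello]
After 11 (send(from=C, to=D, msg='start')): A:[ping] B:[req,bye,resp] C:[stop,data,pong] D:[hello,start]
After 12 (send(from=B, to=A, msg='ack')): A:[ping,ack] B:[req,bye,resp] C:[stop,data,pong] D:[hello,start]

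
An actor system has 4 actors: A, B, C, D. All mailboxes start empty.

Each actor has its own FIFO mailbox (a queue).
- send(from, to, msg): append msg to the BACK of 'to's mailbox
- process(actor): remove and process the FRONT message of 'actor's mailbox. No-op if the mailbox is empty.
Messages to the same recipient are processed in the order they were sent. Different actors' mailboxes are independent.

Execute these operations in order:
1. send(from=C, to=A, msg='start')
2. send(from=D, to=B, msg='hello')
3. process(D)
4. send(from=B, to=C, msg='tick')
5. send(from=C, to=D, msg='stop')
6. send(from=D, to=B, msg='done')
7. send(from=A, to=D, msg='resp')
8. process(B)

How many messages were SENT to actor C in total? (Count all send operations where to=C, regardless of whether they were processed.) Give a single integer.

After 1 (send(from=C, to=A, msg='start')): A:[start] B:[] C:[] D:[]
After 2 (send(from=D, to=B, msg='hello')): A:[start] B:[hello] C:[] D:[]
After 3 (process(D)): A:[start] B:[hello] C:[] D:[]
After 4 (send(from=B, to=C, msg='tick')): A:[start] B:[hello] C:[tick] D:[]
After 5 (send(from=C, to=D, msg='stop')): A:[start] B:[hello] C:[tick] D:[stop]
After 6 (send(from=D, to=B, msg='done')): A:[start] B:[hello,done] C:[tick] D:[stop]
After 7 (send(from=A, to=D, msg='resp')): A:[start] B:[hello,done] C:[tick] D:[stop,resp]
After 8 (process(B)): A:[start] B:[done] C:[tick] D:[stop,resp]

Answer: 1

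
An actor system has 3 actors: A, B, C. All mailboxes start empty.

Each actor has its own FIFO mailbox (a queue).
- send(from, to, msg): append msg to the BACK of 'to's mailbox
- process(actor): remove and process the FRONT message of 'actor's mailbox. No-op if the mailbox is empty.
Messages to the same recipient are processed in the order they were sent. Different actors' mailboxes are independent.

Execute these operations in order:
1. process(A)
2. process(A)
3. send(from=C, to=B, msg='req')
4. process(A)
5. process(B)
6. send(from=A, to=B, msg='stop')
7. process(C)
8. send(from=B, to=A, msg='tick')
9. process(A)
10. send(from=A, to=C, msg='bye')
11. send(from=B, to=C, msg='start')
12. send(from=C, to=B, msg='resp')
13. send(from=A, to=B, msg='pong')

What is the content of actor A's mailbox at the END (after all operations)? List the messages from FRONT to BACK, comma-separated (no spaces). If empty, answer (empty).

Answer: (empty)

Derivation:
After 1 (process(A)): A:[] B:[] C:[]
After 2 (process(A)): A:[] B:[] C:[]
After 3 (send(from=C, to=B, msg='req')): A:[] B:[req] C:[]
After 4 (process(A)): A:[] B:[req] C:[]
After 5 (process(B)): A:[] B:[] C:[]
After 6 (send(from=A, to=B, msg='stop')): A:[] B:[stop] C:[]
After 7 (process(C)): A:[] B:[stop] C:[]
After 8 (send(from=B, to=A, msg='tick')): A:[tick] B:[stop] C:[]
After 9 (process(A)): A:[] B:[stop] C:[]
After 10 (send(from=A, to=C, msg='bye')): A:[] B:[stop] C:[bye]
After 11 (send(from=B, to=C, msg='start')): A:[] B:[stop] C:[bye,start]
After 12 (send(from=C, to=B, msg='resp')): A:[] B:[stop,resp] C:[bye,start]
After 13 (send(from=A, to=B, msg='pong')): A:[] B:[stop,resp,pong] C:[bye,start]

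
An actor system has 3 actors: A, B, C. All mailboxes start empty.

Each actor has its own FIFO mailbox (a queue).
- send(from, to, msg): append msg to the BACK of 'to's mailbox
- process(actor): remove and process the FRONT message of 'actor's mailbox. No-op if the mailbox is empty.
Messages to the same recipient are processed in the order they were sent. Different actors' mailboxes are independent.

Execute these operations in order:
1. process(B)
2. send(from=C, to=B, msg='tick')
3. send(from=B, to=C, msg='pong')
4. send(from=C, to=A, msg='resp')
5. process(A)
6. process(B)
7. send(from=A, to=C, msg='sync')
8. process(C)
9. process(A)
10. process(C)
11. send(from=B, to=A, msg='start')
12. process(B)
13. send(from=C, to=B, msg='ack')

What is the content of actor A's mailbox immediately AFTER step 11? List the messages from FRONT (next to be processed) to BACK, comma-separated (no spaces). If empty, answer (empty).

After 1 (process(B)): A:[] B:[] C:[]
After 2 (send(from=C, to=B, msg='tick')): A:[] B:[tick] C:[]
After 3 (send(from=B, to=C, msg='pong')): A:[] B:[tick] C:[pong]
After 4 (send(from=C, to=A, msg='resp')): A:[resp] B:[tick] C:[pong]
After 5 (process(A)): A:[] B:[tick] C:[pong]
After 6 (process(B)): A:[] B:[] C:[pong]
After 7 (send(from=A, to=C, msg='sync')): A:[] B:[] C:[pong,sync]
After 8 (process(C)): A:[] B:[] C:[sync]
After 9 (process(A)): A:[] B:[] C:[sync]
After 10 (process(C)): A:[] B:[] C:[]
After 11 (send(from=B, to=A, msg='start')): A:[start] B:[] C:[]

start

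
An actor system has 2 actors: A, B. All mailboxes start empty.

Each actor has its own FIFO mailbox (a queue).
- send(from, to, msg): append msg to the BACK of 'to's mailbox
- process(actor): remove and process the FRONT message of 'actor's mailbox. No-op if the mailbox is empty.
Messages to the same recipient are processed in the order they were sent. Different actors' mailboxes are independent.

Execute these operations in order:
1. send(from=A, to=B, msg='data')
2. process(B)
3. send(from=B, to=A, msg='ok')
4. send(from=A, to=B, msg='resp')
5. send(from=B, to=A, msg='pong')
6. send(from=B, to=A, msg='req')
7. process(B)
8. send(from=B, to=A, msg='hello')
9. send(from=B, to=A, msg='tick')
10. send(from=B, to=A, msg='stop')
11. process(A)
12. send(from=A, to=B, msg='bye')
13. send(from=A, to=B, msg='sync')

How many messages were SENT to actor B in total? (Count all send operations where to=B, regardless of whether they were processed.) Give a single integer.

After 1 (send(from=A, to=B, msg='data')): A:[] B:[data]
After 2 (process(B)): A:[] B:[]
After 3 (send(from=B, to=A, msg='ok')): A:[ok] B:[]
After 4 (send(from=A, to=B, msg='resp')): A:[ok] B:[resp]
After 5 (send(from=B, to=A, msg='pong')): A:[ok,pong] B:[resp]
After 6 (send(from=B, to=A, msg='req')): A:[ok,pong,req] B:[resp]
After 7 (process(B)): A:[ok,pong,req] B:[]
After 8 (send(from=B, to=A, msg='hello')): A:[ok,pong,req,hello] B:[]
After 9 (send(from=B, to=A, msg='tick')): A:[ok,pong,req,hello,tick] B:[]
After 10 (send(from=B, to=A, msg='stop')): A:[ok,pong,req,hello,tick,stop] B:[]
After 11 (process(A)): A:[pong,req,hello,tick,stop] B:[]
After 12 (send(from=A, to=B, msg='bye')): A:[pong,req,hello,tick,stop] B:[bye]
After 13 (send(from=A, to=B, msg='sync')): A:[pong,req,hello,tick,stop] B:[bye,sync]

Answer: 4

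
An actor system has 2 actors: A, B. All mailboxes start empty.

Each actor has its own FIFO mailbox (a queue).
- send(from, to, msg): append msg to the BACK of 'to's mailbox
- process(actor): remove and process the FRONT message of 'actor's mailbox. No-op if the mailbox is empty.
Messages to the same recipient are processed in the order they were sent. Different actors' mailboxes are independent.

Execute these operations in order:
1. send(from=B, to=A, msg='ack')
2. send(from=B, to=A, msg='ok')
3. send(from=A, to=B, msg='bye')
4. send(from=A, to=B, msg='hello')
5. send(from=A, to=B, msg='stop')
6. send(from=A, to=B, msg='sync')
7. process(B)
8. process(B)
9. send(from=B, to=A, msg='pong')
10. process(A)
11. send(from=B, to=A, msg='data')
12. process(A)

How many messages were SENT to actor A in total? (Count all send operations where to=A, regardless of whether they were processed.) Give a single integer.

After 1 (send(from=B, to=A, msg='ack')): A:[ack] B:[]
After 2 (send(from=B, to=A, msg='ok')): A:[ack,ok] B:[]
After 3 (send(from=A, to=B, msg='bye')): A:[ack,ok] B:[bye]
After 4 (send(from=A, to=B, msg='hello')): A:[ack,ok] B:[bye,hello]
After 5 (send(from=A, to=B, msg='stop')): A:[ack,ok] B:[bye,hello,stop]
After 6 (send(from=A, to=B, msg='sync')): A:[ack,ok] B:[bye,hello,stop,sync]
After 7 (process(B)): A:[ack,ok] B:[hello,stop,sync]
After 8 (process(B)): A:[ack,ok] B:[stop,sync]
After 9 (send(from=B, to=A, msg='pong')): A:[ack,ok,pong] B:[stop,sync]
After 10 (process(A)): A:[ok,pong] B:[stop,sync]
After 11 (send(from=B, to=A, msg='data')): A:[ok,pong,data] B:[stop,sync]
After 12 (process(A)): A:[pong,data] B:[stop,sync]

Answer: 4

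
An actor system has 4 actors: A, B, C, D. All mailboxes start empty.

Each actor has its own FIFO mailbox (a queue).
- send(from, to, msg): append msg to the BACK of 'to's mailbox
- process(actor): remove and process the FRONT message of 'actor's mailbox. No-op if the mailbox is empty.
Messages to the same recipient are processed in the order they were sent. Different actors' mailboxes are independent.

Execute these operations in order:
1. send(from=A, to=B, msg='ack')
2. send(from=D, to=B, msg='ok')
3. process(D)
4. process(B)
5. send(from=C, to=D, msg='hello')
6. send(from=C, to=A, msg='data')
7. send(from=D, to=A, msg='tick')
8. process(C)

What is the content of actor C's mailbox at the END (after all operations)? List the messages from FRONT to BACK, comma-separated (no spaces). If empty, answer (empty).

Answer: (empty)

Derivation:
After 1 (send(from=A, to=B, msg='ack')): A:[] B:[ack] C:[] D:[]
After 2 (send(from=D, to=B, msg='ok')): A:[] B:[ack,ok] C:[] D:[]
After 3 (process(D)): A:[] B:[ack,ok] C:[] D:[]
After 4 (process(B)): A:[] B:[ok] C:[] D:[]
After 5 (send(from=C, to=D, msg='hello')): A:[] B:[ok] C:[] D:[hello]
After 6 (send(from=C, to=A, msg='data')): A:[data] B:[ok] C:[] D:[hello]
After 7 (send(from=D, to=A, msg='tick')): A:[data,tick] B:[ok] C:[] D:[hello]
After 8 (process(C)): A:[data,tick] B:[ok] C:[] D:[hello]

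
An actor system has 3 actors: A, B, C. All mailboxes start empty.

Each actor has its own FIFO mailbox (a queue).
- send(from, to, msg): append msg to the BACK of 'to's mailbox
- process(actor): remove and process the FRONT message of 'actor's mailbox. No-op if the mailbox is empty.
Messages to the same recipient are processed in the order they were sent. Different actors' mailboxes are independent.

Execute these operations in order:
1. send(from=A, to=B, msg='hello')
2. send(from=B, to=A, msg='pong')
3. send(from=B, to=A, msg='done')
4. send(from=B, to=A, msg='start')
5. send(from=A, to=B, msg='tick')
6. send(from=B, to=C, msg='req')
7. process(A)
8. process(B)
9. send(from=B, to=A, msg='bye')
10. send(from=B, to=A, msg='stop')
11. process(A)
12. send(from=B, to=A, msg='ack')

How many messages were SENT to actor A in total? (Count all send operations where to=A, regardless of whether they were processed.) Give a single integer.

After 1 (send(from=A, to=B, msg='hello')): A:[] B:[hello] C:[]
After 2 (send(from=B, to=A, msg='pong')): A:[pong] B:[hello] C:[]
After 3 (send(from=B, to=A, msg='done')): A:[pong,done] B:[hello] C:[]
After 4 (send(from=B, to=A, msg='start')): A:[pong,done,start] B:[hello] C:[]
After 5 (send(from=A, to=B, msg='tick')): A:[pong,done,start] B:[hello,tick] C:[]
After 6 (send(from=B, to=C, msg='req')): A:[pong,done,start] B:[hello,tick] C:[req]
After 7 (process(A)): A:[done,start] B:[hello,tick] C:[req]
After 8 (process(B)): A:[done,start] B:[tick] C:[req]
After 9 (send(from=B, to=A, msg='bye')): A:[done,start,bye] B:[tick] C:[req]
After 10 (send(from=B, to=A, msg='stop')): A:[done,start,bye,stop] B:[tick] C:[req]
After 11 (process(A)): A:[start,bye,stop] B:[tick] C:[req]
After 12 (send(from=B, to=A, msg='ack')): A:[start,bye,stop,ack] B:[tick] C:[req]

Answer: 6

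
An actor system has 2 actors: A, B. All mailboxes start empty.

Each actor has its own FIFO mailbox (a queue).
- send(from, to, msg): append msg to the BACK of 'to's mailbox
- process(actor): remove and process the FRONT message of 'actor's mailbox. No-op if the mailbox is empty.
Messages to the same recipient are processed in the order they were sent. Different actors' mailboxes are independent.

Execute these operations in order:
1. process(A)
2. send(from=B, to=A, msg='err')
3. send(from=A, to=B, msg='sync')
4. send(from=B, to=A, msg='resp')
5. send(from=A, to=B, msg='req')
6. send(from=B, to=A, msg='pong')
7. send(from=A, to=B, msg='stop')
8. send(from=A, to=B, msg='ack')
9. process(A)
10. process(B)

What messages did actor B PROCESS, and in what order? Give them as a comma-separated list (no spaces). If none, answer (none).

After 1 (process(A)): A:[] B:[]
After 2 (send(from=B, to=A, msg='err')): A:[err] B:[]
After 3 (send(from=A, to=B, msg='sync')): A:[err] B:[sync]
After 4 (send(from=B, to=A, msg='resp')): A:[err,resp] B:[sync]
After 5 (send(from=A, to=B, msg='req')): A:[err,resp] B:[sync,req]
After 6 (send(from=B, to=A, msg='pong')): A:[err,resp,pong] B:[sync,req]
After 7 (send(from=A, to=B, msg='stop')): A:[err,resp,pong] B:[sync,req,stop]
After 8 (send(from=A, to=B, msg='ack')): A:[err,resp,pong] B:[sync,req,stop,ack]
After 9 (process(A)): A:[resp,pong] B:[sync,req,stop,ack]
After 10 (process(B)): A:[resp,pong] B:[req,stop,ack]

Answer: sync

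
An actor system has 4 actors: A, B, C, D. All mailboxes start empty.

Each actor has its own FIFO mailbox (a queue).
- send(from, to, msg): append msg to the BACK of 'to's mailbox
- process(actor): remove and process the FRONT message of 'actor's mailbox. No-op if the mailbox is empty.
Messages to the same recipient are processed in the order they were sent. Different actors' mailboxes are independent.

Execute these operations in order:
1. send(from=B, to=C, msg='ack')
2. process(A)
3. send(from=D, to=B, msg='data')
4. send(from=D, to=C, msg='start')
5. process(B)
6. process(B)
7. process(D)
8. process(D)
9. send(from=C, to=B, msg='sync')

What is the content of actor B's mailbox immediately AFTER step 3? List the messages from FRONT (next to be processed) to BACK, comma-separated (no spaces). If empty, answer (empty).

After 1 (send(from=B, to=C, msg='ack')): A:[] B:[] C:[ack] D:[]
After 2 (process(A)): A:[] B:[] C:[ack] D:[]
After 3 (send(from=D, to=B, msg='data')): A:[] B:[data] C:[ack] D:[]

data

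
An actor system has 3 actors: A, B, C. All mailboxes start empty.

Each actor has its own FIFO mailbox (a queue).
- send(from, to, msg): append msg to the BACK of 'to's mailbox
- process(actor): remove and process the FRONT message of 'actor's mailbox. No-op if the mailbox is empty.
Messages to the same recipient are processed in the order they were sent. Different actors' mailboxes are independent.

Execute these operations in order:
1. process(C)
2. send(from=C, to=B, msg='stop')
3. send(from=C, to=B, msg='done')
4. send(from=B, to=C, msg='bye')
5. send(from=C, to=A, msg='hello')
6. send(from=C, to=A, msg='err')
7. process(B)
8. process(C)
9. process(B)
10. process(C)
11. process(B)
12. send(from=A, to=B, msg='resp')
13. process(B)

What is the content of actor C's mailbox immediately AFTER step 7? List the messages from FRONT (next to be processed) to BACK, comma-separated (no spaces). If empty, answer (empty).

After 1 (process(C)): A:[] B:[] C:[]
After 2 (send(from=C, to=B, msg='stop')): A:[] B:[stop] C:[]
After 3 (send(from=C, to=B, msg='done')): A:[] B:[stop,done] C:[]
After 4 (send(from=B, to=C, msg='bye')): A:[] B:[stop,done] C:[bye]
After 5 (send(from=C, to=A, msg='hello')): A:[hello] B:[stop,done] C:[bye]
After 6 (send(from=C, to=A, msg='err')): A:[hello,err] B:[stop,done] C:[bye]
After 7 (process(B)): A:[hello,err] B:[done] C:[bye]

bye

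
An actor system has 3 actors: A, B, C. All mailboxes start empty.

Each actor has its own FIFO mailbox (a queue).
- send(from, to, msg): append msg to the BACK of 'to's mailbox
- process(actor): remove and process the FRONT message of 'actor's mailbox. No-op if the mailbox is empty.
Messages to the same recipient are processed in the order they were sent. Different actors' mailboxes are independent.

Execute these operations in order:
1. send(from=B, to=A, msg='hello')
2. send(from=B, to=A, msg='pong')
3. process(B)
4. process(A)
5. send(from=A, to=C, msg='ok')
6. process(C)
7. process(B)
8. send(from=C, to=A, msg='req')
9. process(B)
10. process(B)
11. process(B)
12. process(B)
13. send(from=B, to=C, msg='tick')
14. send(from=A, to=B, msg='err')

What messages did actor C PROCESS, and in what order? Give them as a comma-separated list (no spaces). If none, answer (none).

Answer: ok

Derivation:
After 1 (send(from=B, to=A, msg='hello')): A:[hello] B:[] C:[]
After 2 (send(from=B, to=A, msg='pong')): A:[hello,pong] B:[] C:[]
After 3 (process(B)): A:[hello,pong] B:[] C:[]
After 4 (process(A)): A:[pong] B:[] C:[]
After 5 (send(from=A, to=C, msg='ok')): A:[pong] B:[] C:[ok]
After 6 (process(C)): A:[pong] B:[] C:[]
After 7 (process(B)): A:[pong] B:[] C:[]
After 8 (send(from=C, to=A, msg='req')): A:[pong,req] B:[] C:[]
After 9 (process(B)): A:[pong,req] B:[] C:[]
After 10 (process(B)): A:[pong,req] B:[] C:[]
After 11 (process(B)): A:[pong,req] B:[] C:[]
After 12 (process(B)): A:[pong,req] B:[] C:[]
After 13 (send(from=B, to=C, msg='tick')): A:[pong,req] B:[] C:[tick]
After 14 (send(from=A, to=B, msg='err')): A:[pong,req] B:[err] C:[tick]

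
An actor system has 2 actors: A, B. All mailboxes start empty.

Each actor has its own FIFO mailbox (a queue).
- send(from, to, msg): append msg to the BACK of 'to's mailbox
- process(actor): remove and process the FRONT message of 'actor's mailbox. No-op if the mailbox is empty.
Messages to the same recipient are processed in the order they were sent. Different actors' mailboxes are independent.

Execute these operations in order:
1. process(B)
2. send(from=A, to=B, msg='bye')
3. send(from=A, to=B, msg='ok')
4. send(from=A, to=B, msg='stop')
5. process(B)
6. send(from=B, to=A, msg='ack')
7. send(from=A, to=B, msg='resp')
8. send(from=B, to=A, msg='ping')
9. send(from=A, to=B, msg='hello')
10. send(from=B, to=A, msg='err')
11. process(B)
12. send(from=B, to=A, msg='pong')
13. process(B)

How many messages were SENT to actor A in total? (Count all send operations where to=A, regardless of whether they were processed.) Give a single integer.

After 1 (process(B)): A:[] B:[]
After 2 (send(from=A, to=B, msg='bye')): A:[] B:[bye]
After 3 (send(from=A, to=B, msg='ok')): A:[] B:[bye,ok]
After 4 (send(from=A, to=B, msg='stop')): A:[] B:[bye,ok,stop]
After 5 (process(B)): A:[] B:[ok,stop]
After 6 (send(from=B, to=A, msg='ack')): A:[ack] B:[ok,stop]
After 7 (send(from=A, to=B, msg='resp')): A:[ack] B:[ok,stop,resp]
After 8 (send(from=B, to=A, msg='ping')): A:[ack,ping] B:[ok,stop,resp]
After 9 (send(from=A, to=B, msg='hello')): A:[ack,ping] B:[ok,stop,resp,hello]
After 10 (send(from=B, to=A, msg='err')): A:[ack,ping,err] B:[ok,stop,resp,hello]
After 11 (process(B)): A:[ack,ping,err] B:[stop,resp,hello]
After 12 (send(from=B, to=A, msg='pong')): A:[ack,ping,err,pong] B:[stop,resp,hello]
After 13 (process(B)): A:[ack,ping,err,pong] B:[resp,hello]

Answer: 4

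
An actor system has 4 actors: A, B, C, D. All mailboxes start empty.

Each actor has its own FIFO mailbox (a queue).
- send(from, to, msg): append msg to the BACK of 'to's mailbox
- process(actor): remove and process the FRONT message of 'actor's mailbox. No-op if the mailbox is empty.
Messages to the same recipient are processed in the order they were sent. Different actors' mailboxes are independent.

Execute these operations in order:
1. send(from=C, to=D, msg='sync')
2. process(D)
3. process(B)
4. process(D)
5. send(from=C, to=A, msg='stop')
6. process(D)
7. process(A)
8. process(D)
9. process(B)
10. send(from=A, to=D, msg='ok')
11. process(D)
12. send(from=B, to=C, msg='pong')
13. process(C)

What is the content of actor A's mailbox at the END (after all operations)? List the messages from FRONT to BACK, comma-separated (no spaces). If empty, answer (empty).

After 1 (send(from=C, to=D, msg='sync')): A:[] B:[] C:[] D:[sync]
After 2 (process(D)): A:[] B:[] C:[] D:[]
After 3 (process(B)): A:[] B:[] C:[] D:[]
After 4 (process(D)): A:[] B:[] C:[] D:[]
After 5 (send(from=C, to=A, msg='stop')): A:[stop] B:[] C:[] D:[]
After 6 (process(D)): A:[stop] B:[] C:[] D:[]
After 7 (process(A)): A:[] B:[] C:[] D:[]
After 8 (process(D)): A:[] B:[] C:[] D:[]
After 9 (process(B)): A:[] B:[] C:[] D:[]
After 10 (send(from=A, to=D, msg='ok')): A:[] B:[] C:[] D:[ok]
After 11 (process(D)): A:[] B:[] C:[] D:[]
After 12 (send(from=B, to=C, msg='pong')): A:[] B:[] C:[pong] D:[]
After 13 (process(C)): A:[] B:[] C:[] D:[]

Answer: (empty)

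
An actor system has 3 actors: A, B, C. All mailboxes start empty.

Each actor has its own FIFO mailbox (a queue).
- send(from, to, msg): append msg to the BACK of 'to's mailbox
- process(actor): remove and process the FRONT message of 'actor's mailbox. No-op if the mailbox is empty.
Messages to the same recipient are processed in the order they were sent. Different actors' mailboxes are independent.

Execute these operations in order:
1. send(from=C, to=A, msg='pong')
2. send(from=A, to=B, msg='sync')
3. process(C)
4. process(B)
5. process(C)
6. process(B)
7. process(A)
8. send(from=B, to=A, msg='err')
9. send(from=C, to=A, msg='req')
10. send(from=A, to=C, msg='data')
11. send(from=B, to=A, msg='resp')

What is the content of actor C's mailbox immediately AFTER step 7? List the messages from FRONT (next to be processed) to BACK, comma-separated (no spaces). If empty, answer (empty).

After 1 (send(from=C, to=A, msg='pong')): A:[pong] B:[] C:[]
After 2 (send(from=A, to=B, msg='sync')): A:[pong] B:[sync] C:[]
After 3 (process(C)): A:[pong] B:[sync] C:[]
After 4 (process(B)): A:[pong] B:[] C:[]
After 5 (process(C)): A:[pong] B:[] C:[]
After 6 (process(B)): A:[pong] B:[] C:[]
After 7 (process(A)): A:[] B:[] C:[]

(empty)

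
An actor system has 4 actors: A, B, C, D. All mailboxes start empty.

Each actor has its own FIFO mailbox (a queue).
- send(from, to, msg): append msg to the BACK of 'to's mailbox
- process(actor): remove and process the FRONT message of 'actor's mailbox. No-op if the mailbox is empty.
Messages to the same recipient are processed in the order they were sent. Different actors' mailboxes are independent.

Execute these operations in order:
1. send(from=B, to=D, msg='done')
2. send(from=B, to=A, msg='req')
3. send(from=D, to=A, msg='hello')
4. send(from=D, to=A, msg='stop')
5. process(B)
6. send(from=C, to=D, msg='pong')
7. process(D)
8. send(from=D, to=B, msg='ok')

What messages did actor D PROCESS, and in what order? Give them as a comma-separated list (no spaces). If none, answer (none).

Answer: done

Derivation:
After 1 (send(from=B, to=D, msg='done')): A:[] B:[] C:[] D:[done]
After 2 (send(from=B, to=A, msg='req')): A:[req] B:[] C:[] D:[done]
After 3 (send(from=D, to=A, msg='hello')): A:[req,hello] B:[] C:[] D:[done]
After 4 (send(from=D, to=A, msg='stop')): A:[req,hello,stop] B:[] C:[] D:[done]
After 5 (process(B)): A:[req,hello,stop] B:[] C:[] D:[done]
After 6 (send(from=C, to=D, msg='pong')): A:[req,hello,stop] B:[] C:[] D:[done,pong]
After 7 (process(D)): A:[req,hello,stop] B:[] C:[] D:[pong]
After 8 (send(from=D, to=B, msg='ok')): A:[req,hello,stop] B:[ok] C:[] D:[pong]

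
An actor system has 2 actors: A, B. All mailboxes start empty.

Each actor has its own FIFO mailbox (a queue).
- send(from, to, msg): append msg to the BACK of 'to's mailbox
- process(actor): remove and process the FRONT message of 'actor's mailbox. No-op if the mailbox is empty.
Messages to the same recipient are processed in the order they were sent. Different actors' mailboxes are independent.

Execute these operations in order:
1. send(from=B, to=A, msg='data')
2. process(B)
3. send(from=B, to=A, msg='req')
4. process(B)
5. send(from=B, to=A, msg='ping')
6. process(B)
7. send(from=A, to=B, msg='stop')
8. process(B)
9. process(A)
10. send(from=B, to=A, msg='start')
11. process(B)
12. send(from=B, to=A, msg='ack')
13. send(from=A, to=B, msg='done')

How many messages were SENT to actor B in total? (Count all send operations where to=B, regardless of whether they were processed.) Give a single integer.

After 1 (send(from=B, to=A, msg='data')): A:[data] B:[]
After 2 (process(B)): A:[data] B:[]
After 3 (send(from=B, to=A, msg='req')): A:[data,req] B:[]
After 4 (process(B)): A:[data,req] B:[]
After 5 (send(from=B, to=A, msg='ping')): A:[data,req,ping] B:[]
After 6 (process(B)): A:[data,req,ping] B:[]
After 7 (send(from=A, to=B, msg='stop')): A:[data,req,ping] B:[stop]
After 8 (process(B)): A:[data,req,ping] B:[]
After 9 (process(A)): A:[req,ping] B:[]
After 10 (send(from=B, to=A, msg='start')): A:[req,ping,start] B:[]
After 11 (process(B)): A:[req,ping,start] B:[]
After 12 (send(from=B, to=A, msg='ack')): A:[req,ping,start,ack] B:[]
After 13 (send(from=A, to=B, msg='done')): A:[req,ping,start,ack] B:[done]

Answer: 2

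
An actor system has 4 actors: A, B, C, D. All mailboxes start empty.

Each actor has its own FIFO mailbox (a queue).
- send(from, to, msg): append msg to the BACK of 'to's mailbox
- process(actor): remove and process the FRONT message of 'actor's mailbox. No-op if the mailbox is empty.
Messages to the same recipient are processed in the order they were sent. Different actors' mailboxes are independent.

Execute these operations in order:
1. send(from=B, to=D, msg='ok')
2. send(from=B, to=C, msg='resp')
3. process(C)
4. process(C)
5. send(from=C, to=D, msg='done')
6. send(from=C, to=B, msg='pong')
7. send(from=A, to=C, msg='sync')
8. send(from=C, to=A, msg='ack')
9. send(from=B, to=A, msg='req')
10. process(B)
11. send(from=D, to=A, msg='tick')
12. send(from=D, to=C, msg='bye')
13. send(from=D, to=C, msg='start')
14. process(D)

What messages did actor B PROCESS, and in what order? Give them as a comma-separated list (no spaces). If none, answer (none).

After 1 (send(from=B, to=D, msg='ok')): A:[] B:[] C:[] D:[ok]
After 2 (send(from=B, to=C, msg='resp')): A:[] B:[] C:[resp] D:[ok]
After 3 (process(C)): A:[] B:[] C:[] D:[ok]
After 4 (process(C)): A:[] B:[] C:[] D:[ok]
After 5 (send(from=C, to=D, msg='done')): A:[] B:[] C:[] D:[ok,done]
After 6 (send(from=C, to=B, msg='pong')): A:[] B:[pong] C:[] D:[ok,done]
After 7 (send(from=A, to=C, msg='sync')): A:[] B:[pong] C:[sync] D:[ok,done]
After 8 (send(from=C, to=A, msg='ack')): A:[ack] B:[pong] C:[sync] D:[ok,done]
After 9 (send(from=B, to=A, msg='req')): A:[ack,req] B:[pong] C:[sync] D:[ok,done]
After 10 (process(B)): A:[ack,req] B:[] C:[sync] D:[ok,done]
After 11 (send(from=D, to=A, msg='tick')): A:[ack,req,tick] B:[] C:[sync] D:[ok,done]
After 12 (send(from=D, to=C, msg='bye')): A:[ack,req,tick] B:[] C:[sync,bye] D:[ok,done]
After 13 (send(from=D, to=C, msg='start')): A:[ack,req,tick] B:[] C:[sync,bye,start] D:[ok,done]
After 14 (process(D)): A:[ack,req,tick] B:[] C:[sync,bye,start] D:[done]

Answer: pong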